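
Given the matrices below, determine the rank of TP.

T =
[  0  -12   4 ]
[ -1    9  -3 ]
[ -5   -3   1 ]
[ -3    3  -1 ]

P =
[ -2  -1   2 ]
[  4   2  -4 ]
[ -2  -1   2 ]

First compute TP:
[[-56, -28,  56],
 [ 44,  22, -44],
 [ -4,  -2,   4],
 [ 20,  10, -20]]
Now row reduce the product.
R2 ← R2 + (11/14)·R1: [0, 0, 0]
R3 ← R3 − (1/14)·R1: [0, 0, 0]
R4 ← R4 + (5/14)·R1: [0, 0, 0]
1 nonzero row, so rank(TP) = 1.

1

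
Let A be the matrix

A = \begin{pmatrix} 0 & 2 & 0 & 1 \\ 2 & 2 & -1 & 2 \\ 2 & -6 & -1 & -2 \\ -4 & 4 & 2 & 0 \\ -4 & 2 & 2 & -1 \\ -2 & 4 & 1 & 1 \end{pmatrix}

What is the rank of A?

2

Row reduce to echelon form.
Swap R1 ↔ R2
R3 ← R3 − R1: [0, -8, 0, -4]
R4 ← R4 + (2)·R1: [0, 8, 0, 4]
R5 ← R5 + (2)·R1: [0, 6, 0, 3]
R6 ← R6 + R1: [0, 6, 0, 3]
R3 ← R3 + (4)·R2: [0, 0, 0, 0]
R4 ← R4 − (4)·R2: [0, 0, 0, 0]
R5 ← R5 − (3)·R2: [0, 0, 0, 0]
R6 ← R6 − (3)·R2: [0, 0, 0, 0]
Echelon form has 2 nonzero rows, so rank(A) = 2.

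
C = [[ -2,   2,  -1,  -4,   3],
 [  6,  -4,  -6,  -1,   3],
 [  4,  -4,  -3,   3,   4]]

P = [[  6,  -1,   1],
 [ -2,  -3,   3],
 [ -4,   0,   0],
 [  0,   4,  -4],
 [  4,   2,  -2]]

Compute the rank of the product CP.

First compute CP:
[[  0, -14,  14],
 [ 80,   8,  -8],
 [ 60,  28, -28]]
Now row reduce the product.
Swap R1 ↔ R2
R3 ← R3 − (3/4)·R1: [0, 22, -22]
R3 ← R3 + (11/7)·R2: [0, 0, 0]
2 nonzero rows, so rank(CP) = 2.

2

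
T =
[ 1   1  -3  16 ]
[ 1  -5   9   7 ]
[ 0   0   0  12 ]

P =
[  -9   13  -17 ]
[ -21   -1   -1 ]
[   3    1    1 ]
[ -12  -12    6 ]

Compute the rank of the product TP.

First compute TP:
[[-231, -183,  75],
 [ 39, -57,  39],
 [-144, -144,  72]]
Now row reduce the product.
R2 ← R2 + (13/77)·R1: [0, -6768/77, 3978/77]
R3 ← R3 − (48/77)·R1: [0, -2304/77, 1944/77]
R3 ← R3 − (16/47)·R2: [0, 0, 360/47]
3 nonzero rows, so rank(TP) = 3.

3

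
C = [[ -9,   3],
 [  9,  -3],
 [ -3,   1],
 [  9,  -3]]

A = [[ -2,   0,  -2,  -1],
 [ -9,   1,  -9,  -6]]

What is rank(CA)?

First compute CA:
[[ -9,   3,  -9,  -9],
 [  9,  -3,   9,   9],
 [ -3,   1,  -3,  -3],
 [  9,  -3,   9,   9]]
Now row reduce the product.
R2 ← R2 + R1: [0, 0, 0, 0]
R3 ← R3 − (1/3)·R1: [0, 0, 0, 0]
R4 ← R4 + R1: [0, 0, 0, 0]
1 nonzero row, so rank(CA) = 1.

1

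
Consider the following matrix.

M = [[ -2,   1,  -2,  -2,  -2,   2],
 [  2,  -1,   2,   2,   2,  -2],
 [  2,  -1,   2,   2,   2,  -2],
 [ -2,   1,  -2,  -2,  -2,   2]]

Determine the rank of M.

Row reduce to echelon form.
R2 ← R2 + R1: [0, 0, 0, 0, 0, 0]
R3 ← R3 + R1: [0, 0, 0, 0, 0, 0]
R4 ← R4 − R1: [0, 0, 0, 0, 0, 0]
Echelon form has 1 nonzero row, so rank(M) = 1.

1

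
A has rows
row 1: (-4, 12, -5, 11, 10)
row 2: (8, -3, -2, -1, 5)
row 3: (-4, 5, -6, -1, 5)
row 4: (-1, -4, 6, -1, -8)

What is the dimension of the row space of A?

3

Row reduce to echelon form.
R2 ← R2 + (2)·R1: [0, 21, -12, 21, 25]
R3 ← R3 − R1: [0, -7, -1, -12, -5]
R4 ← R4 − (1/4)·R1: [0, -7, 29/4, -15/4, -21/2]
R3 ← R3 + (1/3)·R2: [0, 0, -5, -5, 10/3]
R4 ← R4 + (1/3)·R2: [0, 0, 13/4, 13/4, -13/6]
R4 ← R4 + (13/20)·R3: [0, 0, 0, 0, 0]
Echelon form has 3 nonzero rows, so rank(A) = 3.
The row space has dimension equal to the rank: 3.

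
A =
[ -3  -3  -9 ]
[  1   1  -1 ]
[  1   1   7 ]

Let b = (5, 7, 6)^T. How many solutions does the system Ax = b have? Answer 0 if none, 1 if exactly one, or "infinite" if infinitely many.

0

Row reduce the augmented matrix [A | b].
R2 ← R2 + (1/3)·R1: [0, 0, -4, 26/3]
R3 ← R3 + (1/3)·R1: [0, 0, 4, 23/3]
R3 ← R3 + R2: [0, 0, 0, 49/3]
The echelon form has 3 nonzero rows; the last pivot sits in the augmented column, so rank(A) = 2 but rank([A|b]) = 3.
Since the ranks differ, the system is inconsistent.
It has no solutions.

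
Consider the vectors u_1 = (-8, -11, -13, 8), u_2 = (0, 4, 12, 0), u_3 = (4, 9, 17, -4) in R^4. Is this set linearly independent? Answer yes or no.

no

Form the matrix with these vectors as rows and row reduce.
R3 ← R3 + (1/2)·R1: [0, 7/2, 21/2, 0]
R3 ← R3 − (7/8)·R2: [0, 0, 0, 0]
2 nonzero rows, so the 3 vectors span a space of dimension 2.
Since 2 < 3, the vectors are linearly dependent.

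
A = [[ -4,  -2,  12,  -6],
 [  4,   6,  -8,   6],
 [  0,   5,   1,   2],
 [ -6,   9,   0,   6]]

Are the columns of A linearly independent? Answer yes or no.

Row reduce A to echelon form.
R2 ← R2 + R1: [0, 4, 4, 0]
R4 ← R4 − (3/2)·R1: [0, 12, -18, 15]
R3 ← R3 − (5/4)·R2: [0, 0, -4, 2]
R4 ← R4 − (3)·R2: [0, 0, -30, 15]
R4 ← R4 − (15/2)·R3: [0, 0, 0, 0]
3 pivots among 4 columns.
Only 3 < 4 pivot columns, so the columns are linearly dependent.

no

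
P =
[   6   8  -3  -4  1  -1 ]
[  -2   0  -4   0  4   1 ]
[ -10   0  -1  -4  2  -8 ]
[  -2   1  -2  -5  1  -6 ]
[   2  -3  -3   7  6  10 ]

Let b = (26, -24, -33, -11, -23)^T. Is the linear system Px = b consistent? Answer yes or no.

yes

Row reduce the augmented matrix [P | b].
R2 ← R2 + (1/3)·R1: [0, 8/3, -5, -4/3, 13/3, 2/3, -46/3]
R3 ← R3 + (5/3)·R1: [0, 40/3, -6, -32/3, 11/3, -29/3, 31/3]
R4 ← R4 + (1/3)·R1: [0, 11/3, -3, -19/3, 4/3, -19/3, -7/3]
R5 ← R5 − (1/3)·R1: [0, -17/3, -2, 25/3, 17/3, 31/3, -95/3]
R3 ← R3 − (5)·R2: [0, 0, 19, -4, -18, -13, 87]
R4 ← R4 − (11/8)·R2: [0, 0, 31/8, -9/2, -37/8, -29/4, 75/4]
R5 ← R5 + (17/8)·R2: [0, 0, -101/8, 11/2, 119/8, 47/4, -257/4]
R4 ← R4 − (31/152)·R3: [0, 0, 0, -70/19, -145/152, -699/152, 153/152]
R5 ← R5 + (101/152)·R3: [0, 0, 0, 54/19, 443/152, 473/152, -979/152]
R5 ← R5 + (27/35)·R4: [0, 0, 0, 0, 61/28, -61/140, -793/140]
The echelon form has 5 nonzero rows, and every pivot lies in the first 6 columns, so rank(P) = rank([P|b]) = 5.
The system is consistent.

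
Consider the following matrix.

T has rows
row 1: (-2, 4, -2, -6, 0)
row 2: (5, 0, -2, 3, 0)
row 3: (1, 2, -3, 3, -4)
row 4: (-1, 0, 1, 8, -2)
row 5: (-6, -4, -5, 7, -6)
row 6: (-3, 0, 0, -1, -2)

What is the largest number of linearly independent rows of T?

5

Row reduce to echelon form.
R2 ← R2 + (5/2)·R1: [0, 10, -7, -12, 0]
R3 ← R3 + (1/2)·R1: [0, 4, -4, 0, -4]
R4 ← R4 − (1/2)·R1: [0, -2, 2, 11, -2]
R5 ← R5 − (3)·R1: [0, -16, 1, 25, -6]
R6 ← R6 − (3/2)·R1: [0, -6, 3, 8, -2]
R3 ← R3 − (2/5)·R2: [0, 0, -6/5, 24/5, -4]
R4 ← R4 + (1/5)·R2: [0, 0, 3/5, 43/5, -2]
R5 ← R5 + (8/5)·R2: [0, 0, -51/5, 29/5, -6]
R6 ← R6 + (3/5)·R2: [0, 0, -6/5, 4/5, -2]
R4 ← R4 + (1/2)·R3: [0, 0, 0, 11, -4]
R5 ← R5 − (17/2)·R3: [0, 0, 0, -35, 28]
R6 ← R6 − R3: [0, 0, 0, -4, 2]
R5 ← R5 + (35/11)·R4: [0, 0, 0, 0, 168/11]
R6 ← R6 + (4/11)·R4: [0, 0, 0, 0, 6/11]
R6 ← R6 − (1/28)·R5: [0, 0, 0, 0, 0]
Echelon form has 5 nonzero rows, so rank(T) = 5.
The rank gives the maximum number of linearly independent rows: 5.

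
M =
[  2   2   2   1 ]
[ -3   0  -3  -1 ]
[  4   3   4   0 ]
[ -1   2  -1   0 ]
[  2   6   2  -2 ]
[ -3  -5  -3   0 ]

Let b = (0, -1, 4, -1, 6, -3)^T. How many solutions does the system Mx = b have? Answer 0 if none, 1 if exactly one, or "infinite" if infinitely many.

infinite

Row reduce the augmented matrix [M | b].
R2 ← R2 + (3/2)·R1: [0, 3, 0, 1/2, -1]
R3 ← R3 − (2)·R1: [0, -1, 0, -2, 4]
R4 ← R4 + (1/2)·R1: [0, 3, 0, 1/2, -1]
R5 ← R5 − R1: [0, 4, 0, -3, 6]
R6 ← R6 + (3/2)·R1: [0, -2, 0, 3/2, -3]
R3 ← R3 + (1/3)·R2: [0, 0, 0, -11/6, 11/3]
R4 ← R4 − R2: [0, 0, 0, 0, 0]
R5 ← R5 − (4/3)·R2: [0, 0, 0, -11/3, 22/3]
R6 ← R6 + (2/3)·R2: [0, 0, 0, 11/6, -11/3]
R5 ← R5 − (2)·R3: [0, 0, 0, 0, 0]
R6 ← R6 + R3: [0, 0, 0, 0, 0]
The echelon form has 3 nonzero rows, and every pivot lies in the first 4 columns, so rank(M) = rank([M|b]) = 3.
The system is consistent.
rank = 3 < 4 unknowns, so there are infinitely many solutions.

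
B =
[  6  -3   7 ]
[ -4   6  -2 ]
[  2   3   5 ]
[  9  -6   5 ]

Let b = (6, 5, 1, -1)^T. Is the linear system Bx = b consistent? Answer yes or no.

Row reduce the augmented matrix [B | b].
R2 ← R2 + (2/3)·R1: [0, 4, 8/3, 9]
R3 ← R3 − (1/3)·R1: [0, 4, 8/3, -1]
R4 ← R4 − (3/2)·R1: [0, -3/2, -11/2, -10]
R3 ← R3 − R2: [0, 0, 0, -10]
R4 ← R4 + (3/8)·R2: [0, 0, -9/2, -53/8]
Swap R3 ↔ R4
The echelon form has 4 nonzero rows; the last pivot sits in the augmented column, so rank(B) = 3 but rank([B|b]) = 4.
Since the ranks differ, the system is inconsistent.

no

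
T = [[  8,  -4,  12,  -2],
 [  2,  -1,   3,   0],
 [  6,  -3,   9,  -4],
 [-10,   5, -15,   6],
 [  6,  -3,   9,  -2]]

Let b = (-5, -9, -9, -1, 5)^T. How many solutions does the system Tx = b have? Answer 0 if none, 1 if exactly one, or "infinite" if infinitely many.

Row reduce the augmented matrix [T | b].
R2 ← R2 − (1/4)·R1: [0, 0, 0, 1/2, -31/4]
R3 ← R3 − (3/4)·R1: [0, 0, 0, -5/2, -21/4]
R4 ← R4 + (5/4)·R1: [0, 0, 0, 7/2, -29/4]
R5 ← R5 − (3/4)·R1: [0, 0, 0, -1/2, 35/4]
R3 ← R3 + (5)·R2: [0, 0, 0, 0, -44]
R4 ← R4 − (7)·R2: [0, 0, 0, 0, 47]
R5 ← R5 + R2: [0, 0, 0, 0, 1]
R4 ← R4 + (47/44)·R3: [0, 0, 0, 0, 0]
R5 ← R5 + (1/44)·R3: [0, 0, 0, 0, 0]
The echelon form has 3 nonzero rows; the last pivot sits in the augmented column, so rank(T) = 2 but rank([T|b]) = 3.
Since the ranks differ, the system is inconsistent.
It has no solutions.

0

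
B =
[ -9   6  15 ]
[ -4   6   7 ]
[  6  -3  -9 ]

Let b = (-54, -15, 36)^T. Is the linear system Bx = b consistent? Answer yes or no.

Row reduce the augmented matrix [B | b].
R2 ← R2 − (4/9)·R1: [0, 10/3, 1/3, 9]
R3 ← R3 + (2/3)·R1: [0, 1, 1, 0]
R3 ← R3 − (3/10)·R2: [0, 0, 9/10, -27/10]
The echelon form has 3 nonzero rows, and every pivot lies in the first 3 columns, so rank(B) = rank([B|b]) = 3.
The system is consistent.

yes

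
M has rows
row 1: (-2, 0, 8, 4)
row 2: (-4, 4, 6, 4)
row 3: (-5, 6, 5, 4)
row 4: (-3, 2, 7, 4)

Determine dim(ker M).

Row reduce to echelon form.
R2 ← R2 − (2)·R1: [0, 4, -10, -4]
R3 ← R3 − (5/2)·R1: [0, 6, -15, -6]
R4 ← R4 − (3/2)·R1: [0, 2, -5, -2]
R3 ← R3 − (3/2)·R2: [0, 0, 0, 0]
R4 ← R4 − (1/2)·R2: [0, 0, 0, 0]
2 nonzero rows, so rank(M) = 2.
M has 4 columns; by rank–nullity, nullity = 4 − 2 = 2.

2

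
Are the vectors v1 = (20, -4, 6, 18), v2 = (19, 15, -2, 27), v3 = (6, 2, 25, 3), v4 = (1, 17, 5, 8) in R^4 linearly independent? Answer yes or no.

Form the matrix with these vectors as rows and row reduce.
R2 ← R2 − (19/20)·R1: [0, 94/5, -77/10, 99/10]
R3 ← R3 − (3/10)·R1: [0, 16/5, 116/5, -12/5]
R4 ← R4 − (1/20)·R1: [0, 86/5, 47/10, 71/10]
R3 ← R3 − (8/47)·R2: [0, 0, 1152/47, -192/47]
R4 ← R4 − (43/47)·R2: [0, 0, 552/47, -92/47]
R4 ← R4 − (23/48)·R3: [0, 0, 0, 0]
3 nonzero rows, so the 4 vectors span a space of dimension 3.
Since 3 < 4, the vectors are linearly dependent.

no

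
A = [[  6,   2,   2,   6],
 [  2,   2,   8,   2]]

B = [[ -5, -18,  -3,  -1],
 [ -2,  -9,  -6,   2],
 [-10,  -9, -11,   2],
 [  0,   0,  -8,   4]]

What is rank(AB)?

First compute AB:
[[-54, -144, -100,  26],
 [-94, -126, -122,  26]]
Now row reduce the product.
R2 ← R2 − (47/27)·R1: [0, 374/3, 1406/27, -520/27]
2 nonzero rows, so rank(AB) = 2.

2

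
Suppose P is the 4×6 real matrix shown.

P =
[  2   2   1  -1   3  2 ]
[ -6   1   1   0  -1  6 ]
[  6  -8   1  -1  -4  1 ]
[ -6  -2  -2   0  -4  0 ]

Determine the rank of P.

Row reduce to echelon form.
R2 ← R2 + (3)·R1: [0, 7, 4, -3, 8, 12]
R3 ← R3 − (3)·R1: [0, -14, -2, 2, -13, -5]
R4 ← R4 + (3)·R1: [0, 4, 1, -3, 5, 6]
R3 ← R3 + (2)·R2: [0, 0, 6, -4, 3, 19]
R4 ← R4 − (4/7)·R2: [0, 0, -9/7, -9/7, 3/7, -6/7]
R4 ← R4 + (3/14)·R3: [0, 0, 0, -15/7, 15/14, 45/14]
Echelon form has 4 nonzero rows, so rank(P) = 4.

4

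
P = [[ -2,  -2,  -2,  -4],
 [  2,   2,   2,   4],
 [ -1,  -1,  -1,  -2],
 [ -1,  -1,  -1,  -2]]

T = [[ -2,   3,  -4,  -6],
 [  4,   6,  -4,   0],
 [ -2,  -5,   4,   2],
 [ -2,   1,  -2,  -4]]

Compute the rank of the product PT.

First compute PT:
[[  8, -12,  16,  24],
 [ -8,  12, -16, -24],
 [  4,  -6,   8,  12],
 [  4,  -6,   8,  12]]
Now row reduce the product.
R2 ← R2 + R1: [0, 0, 0, 0]
R3 ← R3 − (1/2)·R1: [0, 0, 0, 0]
R4 ← R4 − (1/2)·R1: [0, 0, 0, 0]
1 nonzero row, so rank(PT) = 1.

1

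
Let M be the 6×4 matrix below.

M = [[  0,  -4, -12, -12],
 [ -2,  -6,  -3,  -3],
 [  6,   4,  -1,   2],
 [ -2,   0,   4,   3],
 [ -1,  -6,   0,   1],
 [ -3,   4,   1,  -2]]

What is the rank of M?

4

Row reduce to echelon form.
Swap R1 ↔ R2
R3 ← R3 + (3)·R1: [0, -14, -10, -7]
R4 ← R4 − R1: [0, 6, 7, 6]
R5 ← R5 − (1/2)·R1: [0, -3, 3/2, 5/2]
R6 ← R6 − (3/2)·R1: [0, 13, 11/2, 5/2]
R3 ← R3 − (7/2)·R2: [0, 0, 32, 35]
R4 ← R4 + (3/2)·R2: [0, 0, -11, -12]
R5 ← R5 − (3/4)·R2: [0, 0, 21/2, 23/2]
R6 ← R6 + (13/4)·R2: [0, 0, -67/2, -73/2]
R4 ← R4 + (11/32)·R3: [0, 0, 0, 1/32]
R5 ← R5 − (21/64)·R3: [0, 0, 0, 1/64]
R6 ← R6 + (67/64)·R3: [0, 0, 0, 9/64]
R5 ← R5 − (1/2)·R4: [0, 0, 0, 0]
R6 ← R6 − (9/2)·R4: [0, 0, 0, 0]
Echelon form has 4 nonzero rows, so rank(M) = 4.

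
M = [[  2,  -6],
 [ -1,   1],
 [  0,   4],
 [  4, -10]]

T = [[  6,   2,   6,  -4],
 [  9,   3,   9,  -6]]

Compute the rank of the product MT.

1

First compute MT:
[[-42, -14, -42,  28],
 [  3,   1,   3,  -2],
 [ 36,  12,  36, -24],
 [-66, -22, -66,  44]]
Now row reduce the product.
R2 ← R2 + (1/14)·R1: [0, 0, 0, 0]
R3 ← R3 + (6/7)·R1: [0, 0, 0, 0]
R4 ← R4 − (11/7)·R1: [0, 0, 0, 0]
1 nonzero row, so rank(MT) = 1.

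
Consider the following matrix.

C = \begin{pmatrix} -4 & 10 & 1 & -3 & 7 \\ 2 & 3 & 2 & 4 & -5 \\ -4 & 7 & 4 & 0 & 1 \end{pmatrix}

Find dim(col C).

3

Row reduce to echelon form.
R2 ← R2 + (1/2)·R1: [0, 8, 5/2, 5/2, -3/2]
R3 ← R3 − R1: [0, -3, 3, 3, -6]
R3 ← R3 + (3/8)·R2: [0, 0, 63/16, 63/16, -105/16]
Echelon form has 3 nonzero rows, so rank(C) = 3.
The column space has dimension equal to the rank: 3.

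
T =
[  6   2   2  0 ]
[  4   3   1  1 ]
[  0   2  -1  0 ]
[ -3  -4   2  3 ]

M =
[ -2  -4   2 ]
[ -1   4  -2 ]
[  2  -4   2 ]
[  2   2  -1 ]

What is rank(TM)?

First compute TM:
[[-10, -24,  12],
 [ -7,  -6,   3],
 [ -4,  12,  -6],
 [ 20,  -6,   3]]
Now row reduce the product.
R2 ← R2 − (7/10)·R1: [0, 54/5, -27/5]
R3 ← R3 − (2/5)·R1: [0, 108/5, -54/5]
R4 ← R4 + (2)·R1: [0, -54, 27]
R3 ← R3 − (2)·R2: [0, 0, 0]
R4 ← R4 + (5)·R2: [0, 0, 0]
2 nonzero rows, so rank(TM) = 2.

2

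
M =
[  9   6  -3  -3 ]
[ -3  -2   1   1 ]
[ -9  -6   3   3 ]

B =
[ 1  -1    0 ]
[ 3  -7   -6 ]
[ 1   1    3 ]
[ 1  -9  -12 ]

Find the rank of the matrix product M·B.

1

First compute MB:
[[ 21, -27,  -9],
 [ -7,   9,   3],
 [-21,  27,   9]]
Now row reduce the product.
R2 ← R2 + (1/3)·R1: [0, 0, 0]
R3 ← R3 + R1: [0, 0, 0]
1 nonzero row, so rank(MB) = 1.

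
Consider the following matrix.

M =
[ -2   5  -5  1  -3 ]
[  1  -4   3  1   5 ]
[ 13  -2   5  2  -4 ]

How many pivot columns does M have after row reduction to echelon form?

3

Row reduce to echelon form.
R2 ← R2 + (1/2)·R1: [0, -3/2, 1/2, 3/2, 7/2]
R3 ← R3 + (13/2)·R1: [0, 61/2, -55/2, 17/2, -47/2]
R3 ← R3 + (61/3)·R2: [0, 0, -52/3, 39, 143/3]
Echelon form has 3 nonzero rows, so rank(M) = 3.
Each nonzero row contributes one pivot column: 3 pivot columns.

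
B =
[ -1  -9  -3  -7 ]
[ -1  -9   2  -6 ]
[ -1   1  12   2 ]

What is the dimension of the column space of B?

Row reduce to echelon form.
R2 ← R2 − R1: [0, 0, 5, 1]
R3 ← R3 − R1: [0, 10, 15, 9]
Swap R2 ↔ R3
Echelon form has 3 nonzero rows, so rank(B) = 3.
The column space has dimension equal to the rank: 3.

3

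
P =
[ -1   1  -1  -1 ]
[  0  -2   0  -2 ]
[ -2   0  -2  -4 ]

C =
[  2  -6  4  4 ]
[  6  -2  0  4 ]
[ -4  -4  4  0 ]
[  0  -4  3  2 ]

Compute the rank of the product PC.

First compute PC:
[[  8,  12, -11,  -2],
 [-12,  12,  -6, -12],
 [  4,  36, -28, -16]]
Now row reduce the product.
R2 ← R2 + (3/2)·R1: [0, 30, -45/2, -15]
R3 ← R3 − (1/2)·R1: [0, 30, -45/2, -15]
R3 ← R3 − R2: [0, 0, 0, 0]
2 nonzero rows, so rank(PC) = 2.

2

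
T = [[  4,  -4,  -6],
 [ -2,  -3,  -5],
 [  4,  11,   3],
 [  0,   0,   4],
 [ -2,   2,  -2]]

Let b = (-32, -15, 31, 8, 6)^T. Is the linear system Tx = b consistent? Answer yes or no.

yes

Row reduce the augmented matrix [T | b].
R2 ← R2 + (1/2)·R1: [0, -5, -8, -31]
R3 ← R3 − R1: [0, 15, 9, 63]
R5 ← R5 + (1/2)·R1: [0, 0, -5, -10]
R3 ← R3 + (3)·R2: [0, 0, -15, -30]
R4 ← R4 + (4/15)·R3: [0, 0, 0, 0]
R5 ← R5 − (1/3)·R3: [0, 0, 0, 0]
The echelon form has 3 nonzero rows, and every pivot lies in the first 3 columns, so rank(T) = rank([T|b]) = 3.
The system is consistent.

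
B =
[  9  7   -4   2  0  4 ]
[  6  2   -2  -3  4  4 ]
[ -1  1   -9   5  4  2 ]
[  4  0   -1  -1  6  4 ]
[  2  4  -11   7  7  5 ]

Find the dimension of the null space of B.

Row reduce to echelon form.
R2 ← R2 − (2/3)·R1: [0, -8/3, 2/3, -13/3, 4, 4/3]
R3 ← R3 + (1/9)·R1: [0, 16/9, -85/9, 47/9, 4, 22/9]
R4 ← R4 − (4/9)·R1: [0, -28/9, 7/9, -17/9, 6, 20/9]
R5 ← R5 − (2/9)·R1: [0, 22/9, -91/9, 59/9, 7, 37/9]
R3 ← R3 + (2/3)·R2: [0, 0, -9, 7/3, 20/3, 10/3]
R4 ← R4 − (7/6)·R2: [0, 0, 0, 19/6, 4/3, 2/3]
R5 ← R5 + (11/12)·R2: [0, 0, -19/2, 31/12, 32/3, 16/3]
R5 ← R5 − (19/18)·R3: [0, 0, 0, 13/108, 98/27, 49/27]
R5 ← R5 − (13/342)·R4: [0, 0, 0, 0, 68/19, 34/19]
5 nonzero rows, so rank(B) = 5.
B has 6 columns; by rank–nullity, nullity = 6 − 5 = 1.

1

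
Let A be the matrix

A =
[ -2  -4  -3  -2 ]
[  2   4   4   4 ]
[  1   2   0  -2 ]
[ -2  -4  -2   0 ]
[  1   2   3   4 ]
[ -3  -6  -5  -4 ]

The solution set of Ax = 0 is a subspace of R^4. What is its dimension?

Row reduce to echelon form.
R2 ← R2 + R1: [0, 0, 1, 2]
R3 ← R3 + (1/2)·R1: [0, 0, -3/2, -3]
R4 ← R4 − R1: [0, 0, 1, 2]
R5 ← R5 + (1/2)·R1: [0, 0, 3/2, 3]
R6 ← R6 − (3/2)·R1: [0, 0, -1/2, -1]
R3 ← R3 + (3/2)·R2: [0, 0, 0, 0]
R4 ← R4 − R2: [0, 0, 0, 0]
R5 ← R5 − (3/2)·R2: [0, 0, 0, 0]
R6 ← R6 + (1/2)·R2: [0, 0, 0, 0]
2 nonzero rows, so rank(A) = 2.
A has 4 columns; by rank–nullity, nullity = 4 − 2 = 2.

2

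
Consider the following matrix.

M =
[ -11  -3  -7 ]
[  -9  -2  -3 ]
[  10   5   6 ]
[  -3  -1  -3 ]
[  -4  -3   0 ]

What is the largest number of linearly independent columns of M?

Row reduce to echelon form.
R2 ← R2 − (9/11)·R1: [0, 5/11, 30/11]
R3 ← R3 + (10/11)·R1: [0, 25/11, -4/11]
R4 ← R4 − (3/11)·R1: [0, -2/11, -12/11]
R5 ← R5 − (4/11)·R1: [0, -21/11, 28/11]
R3 ← R3 − (5)·R2: [0, 0, -14]
R4 ← R4 + (2/5)·R2: [0, 0, 0]
R5 ← R5 + (21/5)·R2: [0, 0, 14]
R5 ← R5 + R3: [0, 0, 0]
Echelon form has 3 nonzero rows, so rank(M) = 3.
The rank gives the maximum number of linearly independent columns: 3.

3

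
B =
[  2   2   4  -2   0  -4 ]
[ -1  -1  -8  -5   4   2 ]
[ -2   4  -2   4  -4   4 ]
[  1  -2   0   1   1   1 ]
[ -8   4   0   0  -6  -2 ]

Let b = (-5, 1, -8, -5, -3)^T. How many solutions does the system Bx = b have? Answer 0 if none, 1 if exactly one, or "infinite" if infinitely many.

0

Row reduce the augmented matrix [B | b].
R2 ← R2 + (1/2)·R1: [0, 0, -6, -6, 4, 0, -3/2]
R3 ← R3 + R1: [0, 6, 2, 2, -4, 0, -13]
R4 ← R4 − (1/2)·R1: [0, -3, -2, 2, 1, 3, -5/2]
R5 ← R5 + (4)·R1: [0, 12, 16, -8, -6, -18, -23]
Swap R2 ↔ R3
R4 ← R4 + (1/2)·R2: [0, 0, -1, 3, -1, 3, -9]
R5 ← R5 − (2)·R2: [0, 0, 12, -12, 2, -18, 3]
R4 ← R4 − (1/6)·R3: [0, 0, 0, 4, -5/3, 3, -35/4]
R5 ← R5 + (2)·R3: [0, 0, 0, -24, 10, -18, 0]
R5 ← R5 + (6)·R4: [0, 0, 0, 0, 0, 0, -105/2]
The echelon form has 5 nonzero rows; the last pivot sits in the augmented column, so rank(B) = 4 but rank([B|b]) = 5.
Since the ranks differ, the system is inconsistent.
It has no solutions.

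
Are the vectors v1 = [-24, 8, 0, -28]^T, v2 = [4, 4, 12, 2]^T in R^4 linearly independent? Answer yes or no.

Form the matrix with these vectors as rows and row reduce.
R2 ← R2 + (1/6)·R1: [0, 16/3, 12, -8/3]
2 nonzero rows, so the 2 vectors span a space of dimension 2.
Since 2 = 2, the vectors are linearly independent.

yes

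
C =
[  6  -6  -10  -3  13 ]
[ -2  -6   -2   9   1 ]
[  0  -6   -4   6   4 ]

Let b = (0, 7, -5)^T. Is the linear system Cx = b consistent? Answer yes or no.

Row reduce the augmented matrix [C | b].
R2 ← R2 + (1/3)·R1: [0, -8, -16/3, 8, 16/3, 7]
R3 ← R3 − (3/4)·R2: [0, 0, 0, 0, 0, -41/4]
The echelon form has 3 nonzero rows; the last pivot sits in the augmented column, so rank(C) = 2 but rank([C|b]) = 3.
Since the ranks differ, the system is inconsistent.

no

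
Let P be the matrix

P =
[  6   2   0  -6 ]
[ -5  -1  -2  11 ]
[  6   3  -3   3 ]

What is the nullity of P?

Row reduce to echelon form.
R2 ← R2 + (5/6)·R1: [0, 2/3, -2, 6]
R3 ← R3 − R1: [0, 1, -3, 9]
R3 ← R3 − (3/2)·R2: [0, 0, 0, 0]
2 nonzero rows, so rank(P) = 2.
P has 4 columns; by rank–nullity, nullity = 4 − 2 = 2.

2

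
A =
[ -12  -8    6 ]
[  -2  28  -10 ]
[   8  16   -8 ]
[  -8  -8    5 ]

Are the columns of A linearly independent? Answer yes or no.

Row reduce A to echelon form.
R2 ← R2 − (1/6)·R1: [0, 88/3, -11]
R3 ← R3 + (2/3)·R1: [0, 32/3, -4]
R4 ← R4 − (2/3)·R1: [0, -8/3, 1]
R3 ← R3 − (4/11)·R2: [0, 0, 0]
R4 ← R4 + (1/11)·R2: [0, 0, 0]
2 pivots among 3 columns.
Only 2 < 3 pivot columns, so the columns are linearly dependent.

no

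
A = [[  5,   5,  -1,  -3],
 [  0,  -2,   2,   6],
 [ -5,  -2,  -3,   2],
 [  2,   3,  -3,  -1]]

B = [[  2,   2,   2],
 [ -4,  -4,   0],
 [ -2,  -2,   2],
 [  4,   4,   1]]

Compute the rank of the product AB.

First compute AB:
[[-20, -20,   5],
 [ 28,  28,  10],
 [ 12,  12, -14],
 [ -6,  -6,  -3]]
Now row reduce the product.
R2 ← R2 + (7/5)·R1: [0, 0, 17]
R3 ← R3 + (3/5)·R1: [0, 0, -11]
R4 ← R4 − (3/10)·R1: [0, 0, -9/2]
R3 ← R3 + (11/17)·R2: [0, 0, 0]
R4 ← R4 + (9/34)·R2: [0, 0, 0]
2 nonzero rows, so rank(AB) = 2.

2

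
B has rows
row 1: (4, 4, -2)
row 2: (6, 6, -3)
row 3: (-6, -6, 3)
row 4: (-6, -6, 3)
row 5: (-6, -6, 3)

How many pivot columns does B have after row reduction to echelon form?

Row reduce to echelon form.
R2 ← R2 − (3/2)·R1: [0, 0, 0]
R3 ← R3 + (3/2)·R1: [0, 0, 0]
R4 ← R4 + (3/2)·R1: [0, 0, 0]
R5 ← R5 + (3/2)·R1: [0, 0, 0]
Echelon form has 1 nonzero row, so rank(B) = 1.
Each nonzero row contributes one pivot column: 1 pivot columns.

1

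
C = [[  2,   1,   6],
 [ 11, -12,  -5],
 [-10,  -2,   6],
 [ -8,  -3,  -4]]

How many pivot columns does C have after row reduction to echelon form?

Row reduce to echelon form.
R2 ← R2 − (11/2)·R1: [0, -35/2, -38]
R3 ← R3 + (5)·R1: [0, 3, 36]
R4 ← R4 + (4)·R1: [0, 1, 20]
R3 ← R3 + (6/35)·R2: [0, 0, 1032/35]
R4 ← R4 + (2/35)·R2: [0, 0, 624/35]
R4 ← R4 − (26/43)·R3: [0, 0, 0]
Echelon form has 3 nonzero rows, so rank(C) = 3.
Each nonzero row contributes one pivot column: 3 pivot columns.

3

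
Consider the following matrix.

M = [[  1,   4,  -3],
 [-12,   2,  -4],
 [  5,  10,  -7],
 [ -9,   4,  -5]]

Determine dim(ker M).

1

Row reduce to echelon form.
R2 ← R2 + (12)·R1: [0, 50, -40]
R3 ← R3 − (5)·R1: [0, -10, 8]
R4 ← R4 + (9)·R1: [0, 40, -32]
R3 ← R3 + (1/5)·R2: [0, 0, 0]
R4 ← R4 − (4/5)·R2: [0, 0, 0]
2 nonzero rows, so rank(M) = 2.
M has 3 columns; by rank–nullity, nullity = 3 − 2 = 1.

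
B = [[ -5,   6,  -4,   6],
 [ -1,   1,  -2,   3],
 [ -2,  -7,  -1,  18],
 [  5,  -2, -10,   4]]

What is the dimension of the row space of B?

3

Row reduce to echelon form.
R2 ← R2 − (1/5)·R1: [0, -1/5, -6/5, 9/5]
R3 ← R3 − (2/5)·R1: [0, -47/5, 3/5, 78/5]
R4 ← R4 + R1: [0, 4, -14, 10]
R3 ← R3 − (47)·R2: [0, 0, 57, -69]
R4 ← R4 + (20)·R2: [0, 0, -38, 46]
R4 ← R4 + (2/3)·R3: [0, 0, 0, 0]
Echelon form has 3 nonzero rows, so rank(B) = 3.
The row space has dimension equal to the rank: 3.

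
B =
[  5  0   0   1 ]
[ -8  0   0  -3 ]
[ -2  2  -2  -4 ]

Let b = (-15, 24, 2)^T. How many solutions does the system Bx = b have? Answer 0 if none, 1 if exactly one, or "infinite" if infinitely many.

infinite

Row reduce the augmented matrix [B | b].
R2 ← R2 + (8/5)·R1: [0, 0, 0, -7/5, 0]
R3 ← R3 + (2/5)·R1: [0, 2, -2, -18/5, -4]
Swap R2 ↔ R3
The echelon form has 3 nonzero rows, and every pivot lies in the first 4 columns, so rank(B) = rank([B|b]) = 3.
The system is consistent.
rank = 3 < 4 unknowns, so there are infinitely many solutions.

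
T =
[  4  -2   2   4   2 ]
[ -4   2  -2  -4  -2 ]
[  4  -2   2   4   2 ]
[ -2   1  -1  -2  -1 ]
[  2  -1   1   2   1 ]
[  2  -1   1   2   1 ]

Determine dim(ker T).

4

Row reduce to echelon form.
R2 ← R2 + R1: [0, 0, 0, 0, 0]
R3 ← R3 − R1: [0, 0, 0, 0, 0]
R4 ← R4 + (1/2)·R1: [0, 0, 0, 0, 0]
R5 ← R5 − (1/2)·R1: [0, 0, 0, 0, 0]
R6 ← R6 − (1/2)·R1: [0, 0, 0, 0, 0]
1 nonzero row, so rank(T) = 1.
T has 5 columns; by rank–nullity, nullity = 5 − 1 = 4.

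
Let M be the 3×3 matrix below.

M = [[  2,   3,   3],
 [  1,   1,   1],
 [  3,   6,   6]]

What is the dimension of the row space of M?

2

Row reduce to echelon form.
R2 ← R2 − (1/2)·R1: [0, -1/2, -1/2]
R3 ← R3 − (3/2)·R1: [0, 3/2, 3/2]
R3 ← R3 + (3)·R2: [0, 0, 0]
Echelon form has 2 nonzero rows, so rank(M) = 2.
The row space has dimension equal to the rank: 2.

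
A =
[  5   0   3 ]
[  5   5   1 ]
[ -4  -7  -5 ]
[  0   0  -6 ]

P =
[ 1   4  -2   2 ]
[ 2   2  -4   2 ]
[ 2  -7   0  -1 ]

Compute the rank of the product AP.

3

First compute AP:
[[ 11,  -1, -10,   7],
 [ 17,  23, -30,  19],
 [-28,   5,  36, -17],
 [-12,  42,   0,   6]]
Now row reduce the product.
R2 ← R2 − (17/11)·R1: [0, 270/11, -160/11, 90/11]
R3 ← R3 + (28/11)·R1: [0, 27/11, 116/11, 9/11]
R4 ← R4 + (12/11)·R1: [0, 450/11, -120/11, 150/11]
R3 ← R3 − (1/10)·R2: [0, 0, 12, 0]
R4 ← R4 − (5/3)·R2: [0, 0, 40/3, 0]
R4 ← R4 − (10/9)·R3: [0, 0, 0, 0]
3 nonzero rows, so rank(AP) = 3.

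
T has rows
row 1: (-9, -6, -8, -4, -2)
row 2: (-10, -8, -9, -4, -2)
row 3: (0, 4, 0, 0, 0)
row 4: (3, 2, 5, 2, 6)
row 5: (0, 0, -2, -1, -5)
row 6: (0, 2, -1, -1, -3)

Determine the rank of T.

4

Row reduce to echelon form.
R2 ← R2 − (10/9)·R1: [0, -4/3, -1/9, 4/9, 2/9]
R4 ← R4 + (1/3)·R1: [0, 0, 7/3, 2/3, 16/3]
R3 ← R3 + (3)·R2: [0, 0, -1/3, 4/3, 2/3]
R6 ← R6 + (3/2)·R2: [0, 0, -7/6, -1/3, -8/3]
R4 ← R4 + (7)·R3: [0, 0, 0, 10, 10]
R5 ← R5 − (6)·R3: [0, 0, 0, -9, -9]
R6 ← R6 − (7/2)·R3: [0, 0, 0, -5, -5]
R5 ← R5 + (9/10)·R4: [0, 0, 0, 0, 0]
R6 ← R6 + (1/2)·R4: [0, 0, 0, 0, 0]
Echelon form has 4 nonzero rows, so rank(T) = 4.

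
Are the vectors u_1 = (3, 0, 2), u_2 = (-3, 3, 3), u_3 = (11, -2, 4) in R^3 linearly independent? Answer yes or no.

no

Form the matrix with these vectors as rows and row reduce.
R2 ← R2 + R1: [0, 3, 5]
R3 ← R3 − (11/3)·R1: [0, -2, -10/3]
R3 ← R3 + (2/3)·R2: [0, 0, 0]
2 nonzero rows, so the 3 vectors span a space of dimension 2.
Since 2 < 3, the vectors are linearly dependent.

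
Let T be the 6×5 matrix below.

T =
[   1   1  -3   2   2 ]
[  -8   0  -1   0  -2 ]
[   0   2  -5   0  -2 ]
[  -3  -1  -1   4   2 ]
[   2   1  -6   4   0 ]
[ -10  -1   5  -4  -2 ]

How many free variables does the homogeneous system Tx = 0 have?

1

Row reduce to echelon form.
R2 ← R2 + (8)·R1: [0, 8, -25, 16, 14]
R4 ← R4 + (3)·R1: [0, 2, -10, 10, 8]
R5 ← R5 − (2)·R1: [0, -1, 0, 0, -4]
R6 ← R6 + (10)·R1: [0, 9, -25, 16, 18]
R3 ← R3 − (1/4)·R2: [0, 0, 5/4, -4, -11/2]
R4 ← R4 − (1/4)·R2: [0, 0, -15/4, 6, 9/2]
R5 ← R5 + (1/8)·R2: [0, 0, -25/8, 2, -9/4]
R6 ← R6 − (9/8)·R2: [0, 0, 25/8, -2, 9/4]
R4 ← R4 + (3)·R3: [0, 0, 0, -6, -12]
R5 ← R5 + (5/2)·R3: [0, 0, 0, -8, -16]
R6 ← R6 − (5/2)·R3: [0, 0, 0, 8, 16]
R5 ← R5 − (4/3)·R4: [0, 0, 0, 0, 0]
R6 ← R6 + (4/3)·R4: [0, 0, 0, 0, 0]
4 nonzero rows, so rank(T) = 4.
T has 5 columns; by rank–nullity, nullity = 5 − 4 = 1.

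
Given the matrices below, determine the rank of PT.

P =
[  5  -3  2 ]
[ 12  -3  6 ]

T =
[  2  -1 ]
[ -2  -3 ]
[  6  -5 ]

First compute PT:
[[ 28,  -6],
 [ 66, -33]]
Now row reduce the product.
R2 ← R2 − (33/14)·R1: [0, -132/7]
2 nonzero rows, so rank(PT) = 2.

2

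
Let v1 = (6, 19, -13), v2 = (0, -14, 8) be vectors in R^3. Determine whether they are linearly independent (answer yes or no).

Form the matrix with these vectors as rows and row reduce.
2 nonzero rows, so the 2 vectors span a space of dimension 2.
Since 2 = 2, the vectors are linearly independent.

yes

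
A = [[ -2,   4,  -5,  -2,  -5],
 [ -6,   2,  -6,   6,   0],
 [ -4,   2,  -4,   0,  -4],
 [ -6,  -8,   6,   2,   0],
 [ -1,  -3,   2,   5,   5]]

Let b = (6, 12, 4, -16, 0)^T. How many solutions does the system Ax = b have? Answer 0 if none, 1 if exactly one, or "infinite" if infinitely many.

Row reduce the augmented matrix [A | b].
R2 ← R2 − (3)·R1: [0, -10, 9, 12, 15, -6]
R3 ← R3 − (2)·R1: [0, -6, 6, 4, 6, -8]
R4 ← R4 − (3)·R1: [0, -20, 21, 8, 15, -34]
R5 ← R5 − (1/2)·R1: [0, -5, 9/2, 6, 15/2, -3]
R3 ← R3 − (3/5)·R2: [0, 0, 3/5, -16/5, -3, -22/5]
R4 ← R4 − (2)·R2: [0, 0, 3, -16, -15, -22]
R5 ← R5 − (1/2)·R2: [0, 0, 0, 0, 0, 0]
R4 ← R4 − (5)·R3: [0, 0, 0, 0, 0, 0]
The echelon form has 3 nonzero rows, and every pivot lies in the first 5 columns, so rank(A) = rank([A|b]) = 3.
The system is consistent.
rank = 3 < 5 unknowns, so there are infinitely many solutions.

infinite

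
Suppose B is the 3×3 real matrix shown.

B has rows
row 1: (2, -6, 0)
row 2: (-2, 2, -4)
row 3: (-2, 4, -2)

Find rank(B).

Row reduce to echelon form.
R2 ← R2 + R1: [0, -4, -4]
R3 ← R3 + R1: [0, -2, -2]
R3 ← R3 − (1/2)·R2: [0, 0, 0]
Echelon form has 2 nonzero rows, so rank(B) = 2.

2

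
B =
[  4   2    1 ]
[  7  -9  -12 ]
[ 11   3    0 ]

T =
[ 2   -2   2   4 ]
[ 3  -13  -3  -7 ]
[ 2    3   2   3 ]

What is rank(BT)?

2

First compute BT:
[[ 16, -31,   4,   5],
 [-37,  67,  17,  55],
 [ 31, -61,  13,  23]]
Now row reduce the product.
R2 ← R2 + (37/16)·R1: [0, -75/16, 105/4, 1065/16]
R3 ← R3 − (31/16)·R1: [0, -15/16, 21/4, 213/16]
R3 ← R3 − (1/5)·R2: [0, 0, 0, 0]
2 nonzero rows, so rank(BT) = 2.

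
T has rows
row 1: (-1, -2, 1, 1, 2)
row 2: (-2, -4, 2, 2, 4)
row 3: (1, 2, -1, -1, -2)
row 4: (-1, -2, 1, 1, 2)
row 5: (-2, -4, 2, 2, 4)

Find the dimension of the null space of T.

Row reduce to echelon form.
R2 ← R2 − (2)·R1: [0, 0, 0, 0, 0]
R3 ← R3 + R1: [0, 0, 0, 0, 0]
R4 ← R4 − R1: [0, 0, 0, 0, 0]
R5 ← R5 − (2)·R1: [0, 0, 0, 0, 0]
1 nonzero row, so rank(T) = 1.
T has 5 columns; by rank–nullity, nullity = 5 − 1 = 4.

4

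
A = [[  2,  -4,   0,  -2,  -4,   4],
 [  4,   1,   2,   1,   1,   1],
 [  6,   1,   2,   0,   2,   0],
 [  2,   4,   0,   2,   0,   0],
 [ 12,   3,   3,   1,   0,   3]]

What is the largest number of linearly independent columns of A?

4

Row reduce to echelon form.
R2 ← R2 − (2)·R1: [0, 9, 2, 5, 9, -7]
R3 ← R3 − (3)·R1: [0, 13, 2, 6, 14, -12]
R4 ← R4 − R1: [0, 8, 0, 4, 4, -4]
R5 ← R5 − (6)·R1: [0, 27, 3, 13, 24, -21]
R3 ← R3 − (13/9)·R2: [0, 0, -8/9, -11/9, 1, -17/9]
R4 ← R4 − (8/9)·R2: [0, 0, -16/9, -4/9, -4, 20/9]
R5 ← R5 − (3)·R2: [0, 0, -3, -2, -3, 0]
R4 ← R4 − (2)·R3: [0, 0, 0, 2, -6, 6]
R5 ← R5 − (27/8)·R3: [0, 0, 0, 17/8, -51/8, 51/8]
R5 ← R5 − (17/16)·R4: [0, 0, 0, 0, 0, 0]
Echelon form has 4 nonzero rows, so rank(A) = 4.
The rank gives the maximum number of linearly independent columns: 4.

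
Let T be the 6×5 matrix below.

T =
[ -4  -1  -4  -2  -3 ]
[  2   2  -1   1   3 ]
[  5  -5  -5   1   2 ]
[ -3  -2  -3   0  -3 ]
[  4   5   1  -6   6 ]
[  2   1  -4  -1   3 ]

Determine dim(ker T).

1

Row reduce to echelon form.
R2 ← R2 + (1/2)·R1: [0, 3/2, -3, 0, 3/2]
R3 ← R3 + (5/4)·R1: [0, -25/4, -10, -3/2, -7/4]
R4 ← R4 − (3/4)·R1: [0, -5/4, 0, 3/2, -3/4]
R5 ← R5 + R1: [0, 4, -3, -8, 3]
R6 ← R6 + (1/2)·R1: [0, 1/2, -6, -2, 3/2]
R3 ← R3 + (25/6)·R2: [0, 0, -45/2, -3/2, 9/2]
R4 ← R4 + (5/6)·R2: [0, 0, -5/2, 3/2, 1/2]
R5 ← R5 − (8/3)·R2: [0, 0, 5, -8, -1]
R6 ← R6 − (1/3)·R2: [0, 0, -5, -2, 1]
R4 ← R4 − (1/9)·R3: [0, 0, 0, 5/3, 0]
R5 ← R5 + (2/9)·R3: [0, 0, 0, -25/3, 0]
R6 ← R6 − (2/9)·R3: [0, 0, 0, -5/3, 0]
R5 ← R5 + (5)·R4: [0, 0, 0, 0, 0]
R6 ← R6 + R4: [0, 0, 0, 0, 0]
4 nonzero rows, so rank(T) = 4.
T has 5 columns; by rank–nullity, nullity = 5 − 4 = 1.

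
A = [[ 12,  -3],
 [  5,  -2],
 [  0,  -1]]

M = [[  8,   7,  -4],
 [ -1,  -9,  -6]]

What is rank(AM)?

First compute AM:
[[ 99, 111, -30],
 [ 42,  53,  -8],
 [  1,   9,   6]]
Now row reduce the product.
R2 ← R2 − (14/33)·R1: [0, 65/11, 52/11]
R3 ← R3 − (1/99)·R1: [0, 260/33, 208/33]
R3 ← R3 − (4/3)·R2: [0, 0, 0]
2 nonzero rows, so rank(AM) = 2.

2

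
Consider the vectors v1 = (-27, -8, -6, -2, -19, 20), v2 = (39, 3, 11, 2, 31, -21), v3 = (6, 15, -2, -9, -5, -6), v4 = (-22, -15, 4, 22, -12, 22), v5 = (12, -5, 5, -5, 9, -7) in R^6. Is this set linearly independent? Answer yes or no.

yes

Form the matrix with these vectors as rows and row reduce.
R2 ← R2 + (13/9)·R1: [0, -77/9, 7/3, -8/9, 32/9, 71/9]
R3 ← R3 + (2/9)·R1: [0, 119/9, -10/3, -85/9, -83/9, -14/9]
R4 ← R4 − (22/27)·R1: [0, -229/27, 80/9, 638/27, 94/27, 154/27]
R5 ← R5 + (4/9)·R1: [0, -77/9, 7/3, -53/9, 5/9, 17/9]
R3 ← R3 + (17/11)·R2: [0, 0, 3/11, -119/11, -41/11, 117/11]
R4 ← R4 − (229/231)·R2: [0, 0, 217/33, 5662/231, -10/231, -163/77]
R5 ← R5 − R2: [0, 0, 0, -5, -3, -6]
R4 ← R4 − (217/9)·R3: [0, 0, 0, 17977/63, 5659/63, -1810/7]
R5 ← R5 + (315/17977)·R4: [0, 0, 0, 0, -25636/17977, -189312/17977]
5 nonzero rows, so the 5 vectors span a space of dimension 5.
Since 5 = 5, the vectors are linearly independent.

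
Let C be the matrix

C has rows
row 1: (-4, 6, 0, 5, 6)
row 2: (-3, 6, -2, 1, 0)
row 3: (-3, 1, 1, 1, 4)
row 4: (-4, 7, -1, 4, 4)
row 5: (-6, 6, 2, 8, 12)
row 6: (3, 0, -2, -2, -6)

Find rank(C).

3

Row reduce to echelon form.
R2 ← R2 − (3/4)·R1: [0, 3/2, -2, -11/4, -9/2]
R3 ← R3 − (3/4)·R1: [0, -7/2, 1, -11/4, -1/2]
R4 ← R4 − R1: [0, 1, -1, -1, -2]
R5 ← R5 − (3/2)·R1: [0, -3, 2, 1/2, 3]
R6 ← R6 + (3/4)·R1: [0, 9/2, -2, 7/4, -3/2]
R3 ← R3 + (7/3)·R2: [0, 0, -11/3, -55/6, -11]
R4 ← R4 − (2/3)·R2: [0, 0, 1/3, 5/6, 1]
R5 ← R5 + (2)·R2: [0, 0, -2, -5, -6]
R6 ← R6 − (3)·R2: [0, 0, 4, 10, 12]
R4 ← R4 + (1/11)·R3: [0, 0, 0, 0, 0]
R5 ← R5 − (6/11)·R3: [0, 0, 0, 0, 0]
R6 ← R6 + (12/11)·R3: [0, 0, 0, 0, 0]
Echelon form has 3 nonzero rows, so rank(C) = 3.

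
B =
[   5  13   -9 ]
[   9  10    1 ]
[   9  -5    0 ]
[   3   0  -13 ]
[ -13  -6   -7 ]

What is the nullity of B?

0

Row reduce to echelon form.
R2 ← R2 − (9/5)·R1: [0, -67/5, 86/5]
R3 ← R3 − (9/5)·R1: [0, -142/5, 81/5]
R4 ← R4 − (3/5)·R1: [0, -39/5, -38/5]
R5 ← R5 + (13/5)·R1: [0, 139/5, -152/5]
R3 ← R3 − (142/67)·R2: [0, 0, -1357/67]
R4 ← R4 − (39/67)·R2: [0, 0, -1180/67]
R5 ← R5 + (139/67)·R2: [0, 0, 354/67]
R4 ← R4 − (20/23)·R3: [0, 0, 0]
R5 ← R5 + (6/23)·R3: [0, 0, 0]
3 nonzero rows, so rank(B) = 3.
B has 3 columns; by rank–nullity, nullity = 3 − 3 = 0.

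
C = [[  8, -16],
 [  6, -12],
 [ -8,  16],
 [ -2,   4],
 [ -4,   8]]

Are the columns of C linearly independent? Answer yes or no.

no

Row reduce C to echelon form.
R2 ← R2 − (3/4)·R1: [0, 0]
R3 ← R3 + R1: [0, 0]
R4 ← R4 + (1/4)·R1: [0, 0]
R5 ← R5 + (1/2)·R1: [0, 0]
1 pivot among 2 columns.
Only 1 < 2 pivot columns, so the columns are linearly dependent.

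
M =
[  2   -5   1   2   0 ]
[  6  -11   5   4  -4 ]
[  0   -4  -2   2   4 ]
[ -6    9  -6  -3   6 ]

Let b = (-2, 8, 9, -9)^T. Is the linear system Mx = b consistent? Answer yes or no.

no

Row reduce the augmented matrix [M | b].
R2 ← R2 − (3)·R1: [0, 4, 2, -2, -4, 14]
R4 ← R4 + (3)·R1: [0, -6, -3, 3, 6, -15]
R3 ← R3 + R2: [0, 0, 0, 0, 0, 23]
R4 ← R4 + (3/2)·R2: [0, 0, 0, 0, 0, 6]
R4 ← R4 − (6/23)·R3: [0, 0, 0, 0, 0, 0]
The echelon form has 3 nonzero rows; the last pivot sits in the augmented column, so rank(M) = 2 but rank([M|b]) = 3.
Since the ranks differ, the system is inconsistent.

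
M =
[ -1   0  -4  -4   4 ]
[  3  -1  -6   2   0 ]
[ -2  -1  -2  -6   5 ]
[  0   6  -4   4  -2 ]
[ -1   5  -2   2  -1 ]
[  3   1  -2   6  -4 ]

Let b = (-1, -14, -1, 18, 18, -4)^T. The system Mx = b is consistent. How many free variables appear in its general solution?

Row reduce the augmented matrix [M | b].
R2 ← R2 + (3)·R1: [0, -1, -18, -10, 12, -17]
R3 ← R3 − (2)·R1: [0, -1, 6, 2, -3, 1]
R5 ← R5 − R1: [0, 5, 2, 6, -5, 19]
R6 ← R6 + (3)·R1: [0, 1, -14, -6, 8, -7]
R3 ← R3 − R2: [0, 0, 24, 12, -15, 18]
R4 ← R4 + (6)·R2: [0, 0, -112, -56, 70, -84]
R5 ← R5 + (5)·R2: [0, 0, -88, -44, 55, -66]
R6 ← R6 + R2: [0, 0, -32, -16, 20, -24]
R4 ← R4 + (14/3)·R3: [0, 0, 0, 0, 0, 0]
R5 ← R5 + (11/3)·R3: [0, 0, 0, 0, 0, 0]
R6 ← R6 + (4/3)·R3: [0, 0, 0, 0, 0, 0]
The echelon form has 3 nonzero rows, and every pivot lies in the first 5 columns, so rank(M) = rank([M|b]) = 3.
The system is consistent.
Free variables = (unknowns) − (rank) = 5 − 3 = 2.

2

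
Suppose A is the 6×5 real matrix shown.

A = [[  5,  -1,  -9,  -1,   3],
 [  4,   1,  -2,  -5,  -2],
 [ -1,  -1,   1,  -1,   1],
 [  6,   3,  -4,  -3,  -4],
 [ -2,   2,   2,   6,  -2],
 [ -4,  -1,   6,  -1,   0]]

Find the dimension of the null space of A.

Row reduce to echelon form.
R2 ← R2 − (4/5)·R1: [0, 9/5, 26/5, -21/5, -22/5]
R3 ← R3 + (1/5)·R1: [0, -6/5, -4/5, -6/5, 8/5]
R4 ← R4 − (6/5)·R1: [0, 21/5, 34/5, -9/5, -38/5]
R5 ← R5 + (2/5)·R1: [0, 8/5, -8/5, 28/5, -4/5]
R6 ← R6 + (4/5)·R1: [0, -9/5, -6/5, -9/5, 12/5]
R3 ← R3 + (2/3)·R2: [0, 0, 8/3, -4, -4/3]
R4 ← R4 − (7/3)·R2: [0, 0, -16/3, 8, 8/3]
R5 ← R5 − (8/9)·R2: [0, 0, -56/9, 28/3, 28/9]
R6 ← R6 + R2: [0, 0, 4, -6, -2]
R4 ← R4 + (2)·R3: [0, 0, 0, 0, 0]
R5 ← R5 + (7/3)·R3: [0, 0, 0, 0, 0]
R6 ← R6 − (3/2)·R3: [0, 0, 0, 0, 0]
3 nonzero rows, so rank(A) = 3.
A has 5 columns; by rank–nullity, nullity = 5 − 3 = 2.

2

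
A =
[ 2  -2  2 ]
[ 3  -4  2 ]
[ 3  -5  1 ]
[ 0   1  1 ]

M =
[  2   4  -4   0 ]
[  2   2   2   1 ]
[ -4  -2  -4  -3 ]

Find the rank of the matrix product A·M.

2

First compute AM:
[[ -8,   0, -20,  -8],
 [-10,   0, -28, -10],
 [ -8,   0, -26,  -8],
 [ -2,   0,  -2,  -2]]
Now row reduce the product.
R2 ← R2 − (5/4)·R1: [0, 0, -3, 0]
R3 ← R3 − R1: [0, 0, -6, 0]
R4 ← R4 − (1/4)·R1: [0, 0, 3, 0]
R3 ← R3 − (2)·R2: [0, 0, 0, 0]
R4 ← R4 + R2: [0, 0, 0, 0]
2 nonzero rows, so rank(AM) = 2.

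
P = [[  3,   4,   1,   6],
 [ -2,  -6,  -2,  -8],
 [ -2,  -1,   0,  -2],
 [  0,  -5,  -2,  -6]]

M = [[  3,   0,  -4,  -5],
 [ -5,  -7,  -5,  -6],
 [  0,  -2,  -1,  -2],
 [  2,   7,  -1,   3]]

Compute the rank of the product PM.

2

First compute PM:
[[  1,  12, -39, -23],
 [  8, -10,  48,  26],
 [ -5,  -7,  15,  10],
 [ 13,  -3,  33,  16]]
Now row reduce the product.
R2 ← R2 − (8)·R1: [0, -106, 360, 210]
R3 ← R3 + (5)·R1: [0, 53, -180, -105]
R4 ← R4 − (13)·R1: [0, -159, 540, 315]
R3 ← R3 + (1/2)·R2: [0, 0, 0, 0]
R4 ← R4 − (3/2)·R2: [0, 0, 0, 0]
2 nonzero rows, so rank(PM) = 2.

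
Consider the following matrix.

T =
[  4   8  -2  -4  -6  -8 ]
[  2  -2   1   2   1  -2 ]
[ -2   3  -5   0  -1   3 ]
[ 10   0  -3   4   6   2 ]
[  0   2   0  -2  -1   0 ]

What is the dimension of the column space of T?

4

Row reduce to echelon form.
R2 ← R2 − (1/2)·R1: [0, -6, 2, 4, 4, 2]
R3 ← R3 + (1/2)·R1: [0, 7, -6, -2, -4, -1]
R4 ← R4 − (5/2)·R1: [0, -20, 2, 14, 21, 22]
R3 ← R3 + (7/6)·R2: [0, 0, -11/3, 8/3, 2/3, 4/3]
R4 ← R4 − (10/3)·R2: [0, 0, -14/3, 2/3, 23/3, 46/3]
R5 ← R5 + (1/3)·R2: [0, 0, 2/3, -2/3, 1/3, 2/3]
R4 ← R4 − (14/11)·R3: [0, 0, 0, -30/11, 75/11, 150/11]
R5 ← R5 + (2/11)·R3: [0, 0, 0, -2/11, 5/11, 10/11]
R5 ← R5 − (1/15)·R4: [0, 0, 0, 0, 0, 0]
Echelon form has 4 nonzero rows, so rank(T) = 4.
The column space has dimension equal to the rank: 4.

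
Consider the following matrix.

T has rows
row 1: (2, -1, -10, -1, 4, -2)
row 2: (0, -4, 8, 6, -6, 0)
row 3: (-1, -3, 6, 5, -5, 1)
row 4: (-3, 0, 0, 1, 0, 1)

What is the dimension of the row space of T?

4

Row reduce to echelon form.
R3 ← R3 + (1/2)·R1: [0, -7/2, 1, 9/2, -3, 0]
R4 ← R4 + (3/2)·R1: [0, -3/2, -15, -1/2, 6, -2]
R3 ← R3 − (7/8)·R2: [0, 0, -6, -3/4, 9/4, 0]
R4 ← R4 − (3/8)·R2: [0, 0, -18, -11/4, 33/4, -2]
R4 ← R4 − (3)·R3: [0, 0, 0, -1/2, 3/2, -2]
Echelon form has 4 nonzero rows, so rank(T) = 4.
The row space has dimension equal to the rank: 4.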